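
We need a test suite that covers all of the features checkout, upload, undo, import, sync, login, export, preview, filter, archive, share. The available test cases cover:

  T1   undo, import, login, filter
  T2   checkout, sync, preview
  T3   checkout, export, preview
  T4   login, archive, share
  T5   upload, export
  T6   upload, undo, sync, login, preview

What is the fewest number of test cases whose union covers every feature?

4

T1, T2, T4, T5 together cover {checkout, upload, undo, import, sync, login, export, preview, filter, archive, share} — every feature.
No 3 of the 6 test cases cover everything (all 20 triples fall short), so 4 is minimum.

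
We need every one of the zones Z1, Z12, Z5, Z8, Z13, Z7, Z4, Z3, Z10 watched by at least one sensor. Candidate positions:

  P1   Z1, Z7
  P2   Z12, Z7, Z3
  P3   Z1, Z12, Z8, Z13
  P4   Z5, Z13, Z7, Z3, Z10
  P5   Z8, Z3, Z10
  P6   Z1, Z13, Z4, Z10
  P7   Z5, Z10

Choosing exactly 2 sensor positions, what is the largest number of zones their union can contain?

Choosing P3, P4 covers {Z1, Z12, Z5, Z8, Z13, Z7, Z3, Z10} — 8 zones.
No choice of 2 sensor positions does better; here Z4 is left uncovered.

8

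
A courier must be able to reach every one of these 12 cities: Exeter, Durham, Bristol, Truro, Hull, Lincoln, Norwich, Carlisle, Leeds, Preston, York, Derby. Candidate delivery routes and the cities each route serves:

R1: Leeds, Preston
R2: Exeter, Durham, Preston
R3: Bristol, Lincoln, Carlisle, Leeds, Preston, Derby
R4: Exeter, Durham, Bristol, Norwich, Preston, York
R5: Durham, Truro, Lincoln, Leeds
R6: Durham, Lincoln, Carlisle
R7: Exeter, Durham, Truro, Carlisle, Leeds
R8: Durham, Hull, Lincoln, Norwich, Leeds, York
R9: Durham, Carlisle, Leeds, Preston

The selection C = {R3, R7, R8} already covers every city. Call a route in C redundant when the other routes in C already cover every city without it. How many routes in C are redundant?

Drop R3: Bristol, Preston, Derby uncovered — not redundant.
Drop R7: Exeter, Truro uncovered — not redundant.
Drop R8: Hull, Norwich, York uncovered — not redundant.
None of the routes in C is redundant.

0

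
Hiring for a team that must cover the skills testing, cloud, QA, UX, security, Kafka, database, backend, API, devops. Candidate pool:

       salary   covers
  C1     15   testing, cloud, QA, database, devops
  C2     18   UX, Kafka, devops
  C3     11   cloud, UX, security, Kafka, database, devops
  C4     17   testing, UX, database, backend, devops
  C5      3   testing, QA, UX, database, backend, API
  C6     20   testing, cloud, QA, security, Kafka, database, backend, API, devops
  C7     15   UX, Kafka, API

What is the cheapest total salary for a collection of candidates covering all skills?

14

C3, C5 cover every skill at salary 11 + 3 = 14.
Any cover uses at least 2 candidates; among all covering selections none totals below 14.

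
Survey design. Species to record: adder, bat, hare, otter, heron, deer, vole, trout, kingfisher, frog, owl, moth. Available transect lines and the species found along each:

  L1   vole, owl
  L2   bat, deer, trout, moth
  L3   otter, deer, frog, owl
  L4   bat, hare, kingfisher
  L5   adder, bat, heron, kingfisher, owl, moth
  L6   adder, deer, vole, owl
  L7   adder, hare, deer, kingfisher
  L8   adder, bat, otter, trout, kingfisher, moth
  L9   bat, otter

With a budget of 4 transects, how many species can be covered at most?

11

Choosing L1, L2, L3, L5 covers {adder, bat, otter, heron, deer, vole, trout, kingfisher, frog, owl, moth} — 11 species.
No choice of 4 transects does better; here hare is left uncovered.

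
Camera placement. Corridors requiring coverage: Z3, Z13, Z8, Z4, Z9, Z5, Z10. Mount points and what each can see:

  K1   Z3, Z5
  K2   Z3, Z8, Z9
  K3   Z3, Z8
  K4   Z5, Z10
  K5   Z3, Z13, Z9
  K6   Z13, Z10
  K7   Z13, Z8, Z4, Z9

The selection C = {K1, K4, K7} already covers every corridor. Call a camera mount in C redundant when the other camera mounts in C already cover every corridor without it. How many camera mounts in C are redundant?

Drop K1: Z3 uncovered — not redundant.
Drop K4: Z10 uncovered — not redundant.
Drop K7: Z13, Z8, Z4, Z9 uncovered — not redundant.
None of the camera mounts in C is redundant.

0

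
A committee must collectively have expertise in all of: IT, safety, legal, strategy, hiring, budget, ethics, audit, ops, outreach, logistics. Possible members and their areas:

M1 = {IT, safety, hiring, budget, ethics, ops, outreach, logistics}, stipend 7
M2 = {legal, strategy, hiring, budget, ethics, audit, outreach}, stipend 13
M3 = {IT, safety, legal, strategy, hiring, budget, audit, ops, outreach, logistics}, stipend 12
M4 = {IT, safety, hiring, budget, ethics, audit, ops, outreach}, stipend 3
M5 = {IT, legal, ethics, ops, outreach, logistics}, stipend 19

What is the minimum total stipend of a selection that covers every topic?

15

M3, M4 cover every topic at stipend 12 + 3 = 15.
Any cover uses at least 2 members; among all covering selections none totals below 15.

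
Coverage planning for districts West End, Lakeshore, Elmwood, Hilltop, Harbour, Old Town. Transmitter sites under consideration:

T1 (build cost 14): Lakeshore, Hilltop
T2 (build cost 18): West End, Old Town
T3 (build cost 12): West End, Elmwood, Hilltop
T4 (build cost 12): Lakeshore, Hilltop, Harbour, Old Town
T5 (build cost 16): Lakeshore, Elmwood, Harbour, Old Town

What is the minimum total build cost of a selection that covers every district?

24

T3, T4 cover every district at build cost 12 + 12 = 24.
Any cover uses at least 2 transmitter sites; among all covering selections none totals below 24.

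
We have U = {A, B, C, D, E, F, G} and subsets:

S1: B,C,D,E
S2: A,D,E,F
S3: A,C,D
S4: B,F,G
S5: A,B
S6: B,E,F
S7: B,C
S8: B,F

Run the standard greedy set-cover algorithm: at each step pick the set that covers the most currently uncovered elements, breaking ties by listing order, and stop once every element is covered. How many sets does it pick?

Pick 1: S1 covers 4 new elements (B, C, D, E).
Pick 2: S2 covers 2 new elements (A, F).
Pick 3: S4 covers 1 new elements (G).
Greedy uses 3 sets.

3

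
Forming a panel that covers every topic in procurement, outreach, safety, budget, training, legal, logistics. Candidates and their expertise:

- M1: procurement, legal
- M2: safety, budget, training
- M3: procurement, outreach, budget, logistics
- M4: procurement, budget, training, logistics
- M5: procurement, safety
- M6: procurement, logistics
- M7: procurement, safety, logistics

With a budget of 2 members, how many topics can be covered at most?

Choosing M2, M3 covers {procurement, outreach, safety, budget, training, logistics} — 6 topics.
No choice of 2 members does better; here legal is left uncovered.

6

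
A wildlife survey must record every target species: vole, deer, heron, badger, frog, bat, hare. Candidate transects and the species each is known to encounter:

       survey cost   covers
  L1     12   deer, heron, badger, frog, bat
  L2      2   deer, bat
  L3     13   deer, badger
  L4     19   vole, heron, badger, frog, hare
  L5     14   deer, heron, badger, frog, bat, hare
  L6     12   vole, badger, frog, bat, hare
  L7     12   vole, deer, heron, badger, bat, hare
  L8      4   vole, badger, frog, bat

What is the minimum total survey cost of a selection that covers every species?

16

L7, L8 cover every species at survey cost 12 + 4 = 16.
Any cover uses at least 2 transects; among all covering selections none totals below 16.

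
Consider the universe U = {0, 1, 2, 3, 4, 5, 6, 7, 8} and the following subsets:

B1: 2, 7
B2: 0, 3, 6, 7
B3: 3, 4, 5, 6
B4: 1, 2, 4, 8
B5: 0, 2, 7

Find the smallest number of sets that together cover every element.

B2, B3, B4 together cover {0, 1, 2, 3, 4, 5, 6, 7, 8} — every element.
No 2 of the 5 sets cover everything (all 10 pairs fall short), so 3 is minimum.

3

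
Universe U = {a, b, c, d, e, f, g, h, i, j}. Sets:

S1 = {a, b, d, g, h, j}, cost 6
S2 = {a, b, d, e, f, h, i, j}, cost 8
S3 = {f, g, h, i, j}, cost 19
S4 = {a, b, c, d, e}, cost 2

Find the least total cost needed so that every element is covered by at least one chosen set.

16

S1, S2, S4 cover every element at cost 6 + 8 + 2 = 16.
Any cover uses at least 2 sets; among all covering selections none totals below 16.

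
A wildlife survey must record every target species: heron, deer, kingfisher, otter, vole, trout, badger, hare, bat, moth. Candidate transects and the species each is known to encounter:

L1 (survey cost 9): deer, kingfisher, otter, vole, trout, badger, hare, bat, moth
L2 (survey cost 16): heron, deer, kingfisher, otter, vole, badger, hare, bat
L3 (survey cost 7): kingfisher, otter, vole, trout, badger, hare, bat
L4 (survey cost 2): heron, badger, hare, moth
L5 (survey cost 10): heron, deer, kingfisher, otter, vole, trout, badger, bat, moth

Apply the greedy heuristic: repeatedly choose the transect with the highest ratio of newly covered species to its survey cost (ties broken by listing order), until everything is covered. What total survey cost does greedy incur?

18

Pick 1: L4 adds 4 new (heron, badger, hare, moth) at survey cost 2 (ratio 4/2).
Pick 2: L3 adds 5 new (kingfisher, otter, vole, trout, bat) at survey cost 7 (ratio 5/7).
Pick 3: L1 adds 1 new (deer) at survey cost 9 (ratio 1/9).
Greedy total survey cost: 2 + 7 + 9 = 18. (The true optimum is 11, so greedy overshoots here.)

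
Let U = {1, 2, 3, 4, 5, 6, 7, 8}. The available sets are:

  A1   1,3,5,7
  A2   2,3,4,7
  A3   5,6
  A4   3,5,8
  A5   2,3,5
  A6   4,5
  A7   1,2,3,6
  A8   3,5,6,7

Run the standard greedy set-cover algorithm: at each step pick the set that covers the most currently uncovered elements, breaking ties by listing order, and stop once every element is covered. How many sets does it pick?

4

Pick 1: A1 covers 4 new elements (1, 3, 5, 7).
Pick 2: A2 covers 2 new elements (2, 4).
Pick 3: A3 covers 1 new elements (6).
Pick 4: A4 covers 1 new elements (8).
Greedy uses 4 sets. (The true minimum is 3.)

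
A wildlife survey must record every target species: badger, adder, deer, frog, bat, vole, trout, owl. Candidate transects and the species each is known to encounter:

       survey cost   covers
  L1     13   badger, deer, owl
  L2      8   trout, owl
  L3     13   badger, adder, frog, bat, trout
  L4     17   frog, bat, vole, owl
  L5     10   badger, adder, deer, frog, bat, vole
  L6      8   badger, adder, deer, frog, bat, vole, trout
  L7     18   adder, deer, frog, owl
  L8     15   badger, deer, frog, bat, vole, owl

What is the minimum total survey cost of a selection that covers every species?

L2, L6 cover every species at survey cost 8 + 8 = 16.
Any cover uses at least 2 transects; among all covering selections none totals below 16.

16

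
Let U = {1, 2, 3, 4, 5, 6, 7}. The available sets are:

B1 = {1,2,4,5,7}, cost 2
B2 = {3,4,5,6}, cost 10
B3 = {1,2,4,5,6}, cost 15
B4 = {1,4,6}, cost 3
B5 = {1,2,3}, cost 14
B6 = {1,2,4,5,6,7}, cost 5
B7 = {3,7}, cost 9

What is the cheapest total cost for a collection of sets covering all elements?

B1, B2 cover every element at cost 2 + 10 = 12.
Any cover uses at least 2 sets; among all covering selections none totals below 12.
Greedy by coverage-per-cost would pick B1, B4, B7 for 14 — worse than the optimum 12.

12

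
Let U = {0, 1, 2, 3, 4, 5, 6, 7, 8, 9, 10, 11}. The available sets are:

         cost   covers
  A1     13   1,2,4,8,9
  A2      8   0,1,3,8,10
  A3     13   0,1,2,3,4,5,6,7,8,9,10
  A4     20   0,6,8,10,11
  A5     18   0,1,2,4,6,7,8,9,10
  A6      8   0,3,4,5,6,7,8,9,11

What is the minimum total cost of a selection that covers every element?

A3, A6 cover every element at cost 13 + 8 = 21.
Any cover uses at least 2 sets; among all covering selections none totals below 21.
Greedy by coverage-per-cost would pick A6, A2, A1 for 29 — worse than the optimum 21.

21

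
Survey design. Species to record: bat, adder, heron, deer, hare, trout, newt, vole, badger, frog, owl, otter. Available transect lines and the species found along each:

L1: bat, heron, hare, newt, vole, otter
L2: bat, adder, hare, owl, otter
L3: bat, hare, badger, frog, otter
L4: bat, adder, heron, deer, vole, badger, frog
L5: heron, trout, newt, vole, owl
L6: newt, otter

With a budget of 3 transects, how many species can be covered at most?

Choosing L1, L4, L5 covers {bat, adder, heron, deer, hare, trout, newt, vole, badger, frog, owl, otter} — 12 species.
That is all 12 species.

12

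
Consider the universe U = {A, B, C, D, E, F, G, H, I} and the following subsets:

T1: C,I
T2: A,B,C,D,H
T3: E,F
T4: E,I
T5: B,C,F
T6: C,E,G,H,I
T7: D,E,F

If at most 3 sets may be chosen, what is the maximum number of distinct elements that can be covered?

Choosing T2, T3, T6 covers {A, B, C, D, E, F, G, H, I} — 9 elements.
That is all 9 elements.

9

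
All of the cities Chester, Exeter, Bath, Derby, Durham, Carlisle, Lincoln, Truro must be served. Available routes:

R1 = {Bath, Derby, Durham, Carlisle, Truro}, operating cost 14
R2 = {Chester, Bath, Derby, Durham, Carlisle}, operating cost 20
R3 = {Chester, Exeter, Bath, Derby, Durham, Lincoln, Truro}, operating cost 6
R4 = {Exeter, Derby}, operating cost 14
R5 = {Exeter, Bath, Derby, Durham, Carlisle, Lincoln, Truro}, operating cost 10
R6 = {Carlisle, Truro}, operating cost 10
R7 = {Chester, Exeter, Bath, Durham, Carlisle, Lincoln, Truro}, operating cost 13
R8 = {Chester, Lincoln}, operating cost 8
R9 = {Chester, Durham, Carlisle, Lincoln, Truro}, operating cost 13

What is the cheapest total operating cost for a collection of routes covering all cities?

R3, R5 cover every city at operating cost 6 + 10 = 16.
Any cover uses at least 2 routes; among all covering selections none totals below 16.

16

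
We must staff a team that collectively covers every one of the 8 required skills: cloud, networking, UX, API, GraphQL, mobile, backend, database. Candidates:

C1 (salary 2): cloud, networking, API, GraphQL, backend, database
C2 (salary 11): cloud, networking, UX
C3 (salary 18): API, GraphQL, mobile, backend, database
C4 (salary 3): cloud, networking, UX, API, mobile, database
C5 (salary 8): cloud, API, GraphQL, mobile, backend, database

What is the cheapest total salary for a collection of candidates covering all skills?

5

C1, C4 cover every skill at salary 2 + 3 = 5.
Any cover uses at least 2 candidates; among all covering selections none totals below 5.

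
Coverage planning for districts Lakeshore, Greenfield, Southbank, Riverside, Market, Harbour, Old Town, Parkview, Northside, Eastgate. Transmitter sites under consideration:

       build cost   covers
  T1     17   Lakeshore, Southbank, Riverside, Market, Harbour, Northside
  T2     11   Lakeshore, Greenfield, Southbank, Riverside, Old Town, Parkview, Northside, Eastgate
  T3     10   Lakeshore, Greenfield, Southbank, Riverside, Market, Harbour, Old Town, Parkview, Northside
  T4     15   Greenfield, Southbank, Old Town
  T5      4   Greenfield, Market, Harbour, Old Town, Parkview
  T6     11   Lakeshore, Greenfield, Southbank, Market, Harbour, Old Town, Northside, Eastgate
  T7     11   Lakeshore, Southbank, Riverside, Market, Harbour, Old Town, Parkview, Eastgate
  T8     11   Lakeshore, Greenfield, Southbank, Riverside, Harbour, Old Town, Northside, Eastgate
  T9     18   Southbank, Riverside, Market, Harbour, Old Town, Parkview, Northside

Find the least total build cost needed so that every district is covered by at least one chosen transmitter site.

T2, T5 cover every district at build cost 11 + 4 = 15.
Any cover uses at least 2 transmitter sites; among all covering selections none totals below 15.

15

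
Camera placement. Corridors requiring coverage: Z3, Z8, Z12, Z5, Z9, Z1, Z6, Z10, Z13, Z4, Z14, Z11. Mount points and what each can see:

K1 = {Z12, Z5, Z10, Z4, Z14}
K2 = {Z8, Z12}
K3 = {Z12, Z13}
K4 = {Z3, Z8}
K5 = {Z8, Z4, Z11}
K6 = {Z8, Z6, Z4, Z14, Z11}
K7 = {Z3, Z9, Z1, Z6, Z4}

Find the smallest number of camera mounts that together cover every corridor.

4

K1, K3, K5, K7 together cover {Z3, Z8, Z12, Z5, Z9, Z1, Z6, Z10, Z13, Z4, Z14, Z11} — every corridor.
No 3 of the 7 camera mounts cover everything (all 35 triples fall short), so 4 is minimum.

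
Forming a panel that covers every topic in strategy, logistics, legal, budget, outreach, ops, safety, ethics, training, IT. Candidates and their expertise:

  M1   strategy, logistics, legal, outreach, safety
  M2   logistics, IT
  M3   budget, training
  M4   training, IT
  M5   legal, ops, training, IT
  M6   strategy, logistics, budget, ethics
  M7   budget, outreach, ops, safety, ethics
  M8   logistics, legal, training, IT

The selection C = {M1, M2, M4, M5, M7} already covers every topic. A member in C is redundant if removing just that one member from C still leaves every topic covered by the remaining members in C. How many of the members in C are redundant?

Drop M1: strategy uncovered — not redundant.
Drop M2: the rest still cover every topic — redundant.
Drop M4: the rest still cover every topic — redundant.
Drop M5: the rest still cover every topic — redundant.
Drop M7: budget, ethics uncovered — not redundant.
3 redundant: M2, M4, M5.

3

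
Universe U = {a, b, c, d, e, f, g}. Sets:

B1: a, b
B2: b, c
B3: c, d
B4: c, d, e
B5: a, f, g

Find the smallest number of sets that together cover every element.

B1, B4, B5 together cover {a, b, c, d, e, f, g} — every element.
No 2 of the 5 sets cover everything (all 10 pairs fall short), so 3 is minimum.

3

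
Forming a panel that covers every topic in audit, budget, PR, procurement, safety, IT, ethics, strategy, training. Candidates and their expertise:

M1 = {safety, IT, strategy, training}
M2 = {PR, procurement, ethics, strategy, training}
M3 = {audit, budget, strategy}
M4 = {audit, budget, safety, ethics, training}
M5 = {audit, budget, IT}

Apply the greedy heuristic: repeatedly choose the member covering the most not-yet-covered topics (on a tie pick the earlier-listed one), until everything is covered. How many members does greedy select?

3

Pick 1: M2 covers 5 new topics (PR, procurement, ethics, strategy, training).
Pick 2: M4 covers 3 new topics (audit, budget, safety).
Pick 3: M1 covers 1 new topics (IT).
Greedy uses 3 members.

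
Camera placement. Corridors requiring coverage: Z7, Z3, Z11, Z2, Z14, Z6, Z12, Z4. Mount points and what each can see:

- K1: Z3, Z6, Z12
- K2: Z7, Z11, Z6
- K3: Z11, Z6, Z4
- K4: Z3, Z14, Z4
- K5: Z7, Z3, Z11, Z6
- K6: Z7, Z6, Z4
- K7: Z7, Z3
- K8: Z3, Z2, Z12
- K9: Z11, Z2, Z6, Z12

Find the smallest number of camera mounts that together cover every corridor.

3

K2, K4, K8 together cover {Z7, Z3, Z11, Z2, Z14, Z6, Z12, Z4} — every corridor.
No 2 of the 9 camera mounts cover everything (all 36 pairs fall short), so 3 is minimum.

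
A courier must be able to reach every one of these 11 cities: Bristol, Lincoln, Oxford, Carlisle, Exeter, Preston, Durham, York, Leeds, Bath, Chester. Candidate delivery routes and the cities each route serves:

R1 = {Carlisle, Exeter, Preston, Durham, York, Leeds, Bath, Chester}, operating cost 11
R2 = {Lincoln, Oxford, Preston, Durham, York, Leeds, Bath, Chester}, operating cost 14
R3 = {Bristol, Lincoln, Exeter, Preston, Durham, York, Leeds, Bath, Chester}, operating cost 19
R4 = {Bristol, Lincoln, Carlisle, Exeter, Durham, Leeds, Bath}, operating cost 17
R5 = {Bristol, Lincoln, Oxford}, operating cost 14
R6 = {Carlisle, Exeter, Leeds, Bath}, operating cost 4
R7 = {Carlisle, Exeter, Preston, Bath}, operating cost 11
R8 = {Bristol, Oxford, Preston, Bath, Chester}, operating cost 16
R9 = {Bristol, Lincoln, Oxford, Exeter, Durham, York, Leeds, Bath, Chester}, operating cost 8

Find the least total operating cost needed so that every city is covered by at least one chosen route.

19

R1, R9 cover every city at operating cost 11 + 8 = 19.
Any cover uses at least 2 routes; among all covering selections none totals below 19.
Greedy by coverage-per-operating cost would pick R9, R6, R1 for 23 — worse than the optimum 19.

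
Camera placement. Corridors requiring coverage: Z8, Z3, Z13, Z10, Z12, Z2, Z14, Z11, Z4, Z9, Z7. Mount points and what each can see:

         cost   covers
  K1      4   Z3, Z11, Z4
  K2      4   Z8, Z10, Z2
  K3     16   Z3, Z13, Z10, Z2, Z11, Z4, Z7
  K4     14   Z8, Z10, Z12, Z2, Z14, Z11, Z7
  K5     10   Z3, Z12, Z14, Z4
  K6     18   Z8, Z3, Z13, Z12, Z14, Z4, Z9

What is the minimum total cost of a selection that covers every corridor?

K4, K6 cover every corridor at cost 14 + 18 = 32.
Any cover uses at least 2 camera mounts; among all covering selections none totals below 32.

32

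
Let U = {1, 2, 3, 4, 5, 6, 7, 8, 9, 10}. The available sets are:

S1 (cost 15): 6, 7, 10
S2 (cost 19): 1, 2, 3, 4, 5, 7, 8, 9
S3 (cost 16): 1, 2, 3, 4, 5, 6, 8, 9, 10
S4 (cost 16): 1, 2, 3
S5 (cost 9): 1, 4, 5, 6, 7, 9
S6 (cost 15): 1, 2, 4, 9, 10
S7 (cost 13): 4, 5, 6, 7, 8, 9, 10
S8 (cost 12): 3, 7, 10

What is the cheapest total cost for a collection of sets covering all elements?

25

S3, S5 cover every element at cost 16 + 9 = 25.
Any cover uses at least 2 sets; among all covering selections none totals below 25.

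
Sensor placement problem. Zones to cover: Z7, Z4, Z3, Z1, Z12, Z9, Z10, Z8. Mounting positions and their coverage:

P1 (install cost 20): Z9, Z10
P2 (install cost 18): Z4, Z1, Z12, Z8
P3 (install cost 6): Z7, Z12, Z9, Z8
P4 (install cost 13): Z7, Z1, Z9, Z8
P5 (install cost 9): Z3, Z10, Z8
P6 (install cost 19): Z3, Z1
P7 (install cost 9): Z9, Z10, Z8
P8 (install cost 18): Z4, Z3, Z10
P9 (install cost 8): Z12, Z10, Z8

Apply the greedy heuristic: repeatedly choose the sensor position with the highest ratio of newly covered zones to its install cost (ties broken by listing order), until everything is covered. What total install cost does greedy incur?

33

Pick 1: P3 adds 4 new (Z7, Z12, Z9, Z8) at install cost 6 (ratio 4/6).
Pick 2: P5 adds 2 new (Z3, Z10) at install cost 9 (ratio 2/9).
Pick 3: P2 adds 2 new (Z4, Z1) at install cost 18 (ratio 2/18).
Greedy total install cost: 6 + 9 + 18 = 33.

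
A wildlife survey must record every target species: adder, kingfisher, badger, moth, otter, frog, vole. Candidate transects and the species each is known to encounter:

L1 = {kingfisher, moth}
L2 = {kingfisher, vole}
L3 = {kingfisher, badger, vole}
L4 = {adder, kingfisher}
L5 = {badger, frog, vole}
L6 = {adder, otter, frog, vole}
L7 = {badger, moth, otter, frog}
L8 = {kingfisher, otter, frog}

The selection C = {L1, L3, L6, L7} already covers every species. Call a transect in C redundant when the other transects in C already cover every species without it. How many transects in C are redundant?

Drop L1: the rest still cover every species — redundant.
Drop L3: the rest still cover every species — redundant.
Drop L6: adder uncovered — not redundant.
Drop L7: the rest still cover every species — redundant.
3 redundant: L1, L3, L7.

3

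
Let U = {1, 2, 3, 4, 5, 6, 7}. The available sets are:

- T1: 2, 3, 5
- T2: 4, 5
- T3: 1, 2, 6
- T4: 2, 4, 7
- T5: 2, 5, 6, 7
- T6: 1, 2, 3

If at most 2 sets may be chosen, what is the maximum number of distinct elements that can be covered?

Choosing T5, T6 covers {1, 2, 3, 5, 6, 7} — 6 elements.
No choice of 2 sets does better; here 4 is left uncovered.

6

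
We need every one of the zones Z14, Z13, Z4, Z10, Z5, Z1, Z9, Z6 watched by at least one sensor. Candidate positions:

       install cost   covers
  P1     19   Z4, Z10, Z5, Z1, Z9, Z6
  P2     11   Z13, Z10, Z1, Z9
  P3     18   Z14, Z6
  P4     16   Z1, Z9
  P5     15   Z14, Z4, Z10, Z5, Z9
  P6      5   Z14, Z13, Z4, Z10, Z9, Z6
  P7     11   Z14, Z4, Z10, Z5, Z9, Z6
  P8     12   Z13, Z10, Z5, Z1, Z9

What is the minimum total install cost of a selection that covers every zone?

P6, P8 cover every zone at install cost 5 + 12 = 17.
Any cover uses at least 2 sensor positions; among all covering selections none totals below 17.

17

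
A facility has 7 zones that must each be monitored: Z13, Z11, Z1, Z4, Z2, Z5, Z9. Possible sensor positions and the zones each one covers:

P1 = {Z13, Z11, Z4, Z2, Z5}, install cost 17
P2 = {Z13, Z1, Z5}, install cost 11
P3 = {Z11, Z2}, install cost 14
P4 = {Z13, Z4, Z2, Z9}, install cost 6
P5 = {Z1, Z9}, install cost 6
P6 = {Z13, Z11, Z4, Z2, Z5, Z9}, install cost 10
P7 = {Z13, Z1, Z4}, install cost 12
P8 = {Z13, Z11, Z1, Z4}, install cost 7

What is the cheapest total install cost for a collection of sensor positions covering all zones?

P5, P6 cover every zone at install cost 6 + 10 = 16.
Any cover uses at least 2 sensor positions; among all covering selections none totals below 16.
Greedy by coverage-per-install cost would pick P4, P8, P6 for 23 — worse than the optimum 16.

16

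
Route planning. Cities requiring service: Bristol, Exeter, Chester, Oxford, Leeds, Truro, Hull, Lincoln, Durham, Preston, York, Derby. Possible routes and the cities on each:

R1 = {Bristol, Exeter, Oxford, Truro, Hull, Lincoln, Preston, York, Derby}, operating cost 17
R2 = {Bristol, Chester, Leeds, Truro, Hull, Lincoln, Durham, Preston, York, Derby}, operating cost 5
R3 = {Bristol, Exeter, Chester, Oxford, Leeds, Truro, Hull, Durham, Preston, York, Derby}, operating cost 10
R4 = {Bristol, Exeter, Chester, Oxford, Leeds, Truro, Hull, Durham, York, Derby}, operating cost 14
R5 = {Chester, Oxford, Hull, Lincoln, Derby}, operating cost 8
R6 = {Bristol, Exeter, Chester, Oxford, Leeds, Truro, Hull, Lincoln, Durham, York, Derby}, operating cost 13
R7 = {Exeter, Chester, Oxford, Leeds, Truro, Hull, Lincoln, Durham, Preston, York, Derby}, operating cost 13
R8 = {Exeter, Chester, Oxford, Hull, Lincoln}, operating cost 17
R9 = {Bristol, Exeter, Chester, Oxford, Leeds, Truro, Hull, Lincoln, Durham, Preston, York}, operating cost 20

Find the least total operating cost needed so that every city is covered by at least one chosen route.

15

R2, R3 cover every city at operating cost 5 + 10 = 15.
Any cover uses at least 2 routes; among all covering selections none totals below 15.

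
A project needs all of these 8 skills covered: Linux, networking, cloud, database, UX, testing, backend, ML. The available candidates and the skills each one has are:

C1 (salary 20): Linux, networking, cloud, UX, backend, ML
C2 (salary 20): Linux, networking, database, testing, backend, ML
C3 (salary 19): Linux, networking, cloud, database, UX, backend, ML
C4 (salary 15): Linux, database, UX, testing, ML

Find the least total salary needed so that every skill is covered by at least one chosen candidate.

34

C3, C4 cover every skill at salary 19 + 15 = 34.
Any cover uses at least 2 candidates; among all covering selections none totals below 34.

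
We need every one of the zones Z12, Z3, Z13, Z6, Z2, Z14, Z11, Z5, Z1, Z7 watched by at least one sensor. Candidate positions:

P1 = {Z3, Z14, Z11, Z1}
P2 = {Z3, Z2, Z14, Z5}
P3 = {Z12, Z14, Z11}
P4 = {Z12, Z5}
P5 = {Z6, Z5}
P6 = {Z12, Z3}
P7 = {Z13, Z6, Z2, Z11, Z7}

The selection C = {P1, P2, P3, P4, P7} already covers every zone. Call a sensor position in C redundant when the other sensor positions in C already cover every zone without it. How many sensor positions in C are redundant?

Drop P1: Z1 uncovered — not redundant.
Drop P2: the rest still cover every zone — redundant.
Drop P3: the rest still cover every zone — redundant.
Drop P4: the rest still cover every zone — redundant.
Drop P7: Z13, Z6, Z7 uncovered — not redundant.
3 redundant: P2, P3, P4.

3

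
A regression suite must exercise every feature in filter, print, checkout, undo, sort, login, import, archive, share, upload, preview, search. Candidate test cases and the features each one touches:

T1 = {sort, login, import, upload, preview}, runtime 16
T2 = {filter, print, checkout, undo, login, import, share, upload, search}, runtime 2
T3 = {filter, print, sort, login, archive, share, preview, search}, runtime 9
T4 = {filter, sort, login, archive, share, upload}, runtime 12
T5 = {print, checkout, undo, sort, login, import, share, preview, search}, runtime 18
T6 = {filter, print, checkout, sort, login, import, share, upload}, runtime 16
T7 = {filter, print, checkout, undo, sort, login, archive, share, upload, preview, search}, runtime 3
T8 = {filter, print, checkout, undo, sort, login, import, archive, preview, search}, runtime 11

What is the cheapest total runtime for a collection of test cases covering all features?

5

T2, T7 cover every feature at runtime 2 + 3 = 5.
Any cover uses at least 2 test cases; among all covering selections none totals below 5.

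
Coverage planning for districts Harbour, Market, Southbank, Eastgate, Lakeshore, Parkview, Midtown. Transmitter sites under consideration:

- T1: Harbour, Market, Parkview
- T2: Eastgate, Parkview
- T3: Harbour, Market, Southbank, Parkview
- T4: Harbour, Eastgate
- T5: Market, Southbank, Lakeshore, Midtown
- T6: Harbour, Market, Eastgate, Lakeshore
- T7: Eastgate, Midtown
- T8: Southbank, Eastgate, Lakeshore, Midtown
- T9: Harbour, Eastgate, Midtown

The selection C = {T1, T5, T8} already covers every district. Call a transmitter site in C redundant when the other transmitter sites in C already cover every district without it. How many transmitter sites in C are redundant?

Drop T1: Harbour, Parkview uncovered — not redundant.
Drop T5: the rest still cover every district — redundant.
Drop T8: Eastgate uncovered — not redundant.
1 redundant: T5.

1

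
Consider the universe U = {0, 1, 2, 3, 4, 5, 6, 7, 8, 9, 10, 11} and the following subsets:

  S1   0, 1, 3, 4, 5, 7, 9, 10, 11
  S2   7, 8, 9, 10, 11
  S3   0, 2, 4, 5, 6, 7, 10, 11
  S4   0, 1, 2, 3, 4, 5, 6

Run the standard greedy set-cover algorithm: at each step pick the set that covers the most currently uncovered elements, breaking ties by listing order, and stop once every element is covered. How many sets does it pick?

Pick 1: S1 covers 9 new elements (0, 1, 3, 4, 5, 7, 9, 10, 11).
Pick 2: S3 covers 2 new elements (2, 6).
Pick 3: S2 covers 1 new elements (8).
Greedy uses 3 sets. (The true minimum is 2.)

3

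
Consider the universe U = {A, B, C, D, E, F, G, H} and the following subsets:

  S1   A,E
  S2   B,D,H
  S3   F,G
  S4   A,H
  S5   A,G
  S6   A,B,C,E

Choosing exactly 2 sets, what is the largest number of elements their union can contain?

Choosing S2, S6 covers {A, B, C, D, E, H} — 6 elements.
No choice of 2 sets does better; here F, G are left uncovered.

6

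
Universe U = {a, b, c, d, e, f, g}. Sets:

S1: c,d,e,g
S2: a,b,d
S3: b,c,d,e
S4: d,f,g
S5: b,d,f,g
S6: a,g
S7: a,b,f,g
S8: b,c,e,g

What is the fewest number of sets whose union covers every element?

2

S1, S7 together cover {a, b, c, d, e, f, g} — every element.
No single set contains all 7 elements, so 2 is optimal.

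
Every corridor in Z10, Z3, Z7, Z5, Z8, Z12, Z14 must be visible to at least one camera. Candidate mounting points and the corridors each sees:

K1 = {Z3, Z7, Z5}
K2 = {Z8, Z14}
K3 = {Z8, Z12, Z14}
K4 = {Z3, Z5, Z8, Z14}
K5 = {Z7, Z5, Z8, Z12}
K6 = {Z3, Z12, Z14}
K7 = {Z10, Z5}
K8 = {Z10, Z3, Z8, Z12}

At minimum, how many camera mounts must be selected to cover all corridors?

3

K1, K2, K8 together cover {Z10, Z3, Z7, Z5, Z8, Z12, Z14} — every corridor.
No 2 of the 8 camera mounts cover everything (all 28 pairs fall short), so 3 is minimum.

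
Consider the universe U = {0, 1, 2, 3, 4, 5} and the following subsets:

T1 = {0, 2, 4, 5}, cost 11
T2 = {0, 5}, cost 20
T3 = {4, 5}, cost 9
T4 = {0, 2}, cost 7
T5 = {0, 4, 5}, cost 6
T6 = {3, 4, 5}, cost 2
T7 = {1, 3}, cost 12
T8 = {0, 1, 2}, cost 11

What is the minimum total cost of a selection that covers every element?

13

T6, T8 cover every element at cost 2 + 11 = 13.
Any cover uses at least 2 sets; among all covering selections none totals below 13.
Greedy by coverage-per-cost would pick T6, T4, T8 for 20 — worse than the optimum 13.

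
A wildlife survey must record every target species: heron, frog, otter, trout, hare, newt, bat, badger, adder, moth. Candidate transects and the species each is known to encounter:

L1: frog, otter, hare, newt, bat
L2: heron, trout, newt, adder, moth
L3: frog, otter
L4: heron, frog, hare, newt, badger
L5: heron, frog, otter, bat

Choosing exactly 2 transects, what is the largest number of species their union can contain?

Choosing L1, L2 covers {heron, frog, otter, trout, hare, newt, bat, adder, moth} — 9 species.
No choice of 2 transects does better; here badger is left uncovered.

9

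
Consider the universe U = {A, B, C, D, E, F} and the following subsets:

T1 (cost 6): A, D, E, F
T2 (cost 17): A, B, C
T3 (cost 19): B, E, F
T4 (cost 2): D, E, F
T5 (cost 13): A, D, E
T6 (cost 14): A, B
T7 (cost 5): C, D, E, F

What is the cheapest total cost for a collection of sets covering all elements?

T2, T4 cover every element at cost 17 + 2 = 19.
Any cover uses at least 2 sets; among all covering selections none totals below 19.
Greedy by coverage-per-cost would pick T4, T7, T1, T6 for 27 — worse than the optimum 19.

19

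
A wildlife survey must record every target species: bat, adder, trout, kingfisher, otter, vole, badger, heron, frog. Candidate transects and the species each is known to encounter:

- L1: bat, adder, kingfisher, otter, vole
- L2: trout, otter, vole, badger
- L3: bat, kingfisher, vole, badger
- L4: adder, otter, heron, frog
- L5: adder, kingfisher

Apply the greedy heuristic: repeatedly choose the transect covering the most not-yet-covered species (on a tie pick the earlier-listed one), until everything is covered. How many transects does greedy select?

Pick 1: L1 covers 5 new species (bat, adder, kingfisher, otter, vole).
Pick 2: L2 covers 2 new species (trout, badger).
Pick 3: L4 covers 2 new species (heron, frog).
Greedy uses 3 transects.

3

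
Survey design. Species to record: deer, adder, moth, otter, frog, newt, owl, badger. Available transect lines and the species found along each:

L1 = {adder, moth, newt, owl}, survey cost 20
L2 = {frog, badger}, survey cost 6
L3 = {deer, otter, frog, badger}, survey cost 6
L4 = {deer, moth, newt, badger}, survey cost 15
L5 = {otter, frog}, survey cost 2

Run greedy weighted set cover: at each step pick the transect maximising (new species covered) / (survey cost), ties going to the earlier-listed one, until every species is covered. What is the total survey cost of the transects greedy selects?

28

Pick 1: L5 adds 2 new (otter, frog) at survey cost 2 (ratio 2/2).
Pick 2: L3 adds 2 new (deer, badger) at survey cost 6 (ratio 2/6).
Pick 3: L1 adds 4 new (adder, moth, newt, owl) at survey cost 20 (ratio 4/20).
Greedy total survey cost: 2 + 6 + 20 = 28. (The true optimum is 26, so greedy overshoots here.)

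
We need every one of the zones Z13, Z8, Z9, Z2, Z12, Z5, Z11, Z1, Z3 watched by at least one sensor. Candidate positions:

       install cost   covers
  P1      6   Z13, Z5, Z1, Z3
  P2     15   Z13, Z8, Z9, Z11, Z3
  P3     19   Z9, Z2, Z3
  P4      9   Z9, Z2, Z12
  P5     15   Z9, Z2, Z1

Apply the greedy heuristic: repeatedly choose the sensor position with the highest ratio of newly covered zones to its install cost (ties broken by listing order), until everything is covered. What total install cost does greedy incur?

30

Pick 1: P1 adds 4 new (Z13, Z5, Z1, Z3) at install cost 6 (ratio 4/6).
Pick 2: P4 adds 3 new (Z9, Z2, Z12) at install cost 9 (ratio 3/9).
Pick 3: P2 adds 2 new (Z8, Z11) at install cost 15 (ratio 2/15).
Greedy total install cost: 6 + 9 + 15 = 30.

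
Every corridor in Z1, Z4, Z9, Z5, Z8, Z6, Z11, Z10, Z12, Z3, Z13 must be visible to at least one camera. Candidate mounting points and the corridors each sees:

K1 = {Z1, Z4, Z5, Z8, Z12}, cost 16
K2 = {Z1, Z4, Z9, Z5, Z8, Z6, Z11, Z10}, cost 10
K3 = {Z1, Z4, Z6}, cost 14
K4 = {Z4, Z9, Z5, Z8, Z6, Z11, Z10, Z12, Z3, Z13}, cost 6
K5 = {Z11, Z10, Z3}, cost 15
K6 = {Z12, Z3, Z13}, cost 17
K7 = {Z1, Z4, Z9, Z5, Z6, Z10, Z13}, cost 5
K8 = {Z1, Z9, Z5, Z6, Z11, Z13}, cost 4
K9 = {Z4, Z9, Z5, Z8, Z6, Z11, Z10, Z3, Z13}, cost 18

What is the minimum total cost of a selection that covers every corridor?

10

K4, K8 cover every corridor at cost 6 + 4 = 10.
Any cover uses at least 2 camera mounts; among all covering selections none totals below 10.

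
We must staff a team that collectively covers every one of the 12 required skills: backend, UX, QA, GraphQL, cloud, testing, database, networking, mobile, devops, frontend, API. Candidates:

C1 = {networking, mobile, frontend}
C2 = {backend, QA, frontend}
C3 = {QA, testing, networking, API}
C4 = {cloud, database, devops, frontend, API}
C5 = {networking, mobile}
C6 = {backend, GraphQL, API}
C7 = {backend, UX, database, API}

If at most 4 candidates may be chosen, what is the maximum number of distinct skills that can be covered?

11

Choosing C1, C3, C4, C6 covers {backend, QA, GraphQL, cloud, testing, database, networking, mobile, devops, frontend, API} — 11 skills.
No choice of 4 candidates does better; here UX is left uncovered.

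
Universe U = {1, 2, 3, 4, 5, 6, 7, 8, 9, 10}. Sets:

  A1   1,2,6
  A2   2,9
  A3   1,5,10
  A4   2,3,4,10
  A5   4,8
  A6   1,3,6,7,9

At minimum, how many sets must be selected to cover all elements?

4

A1, A3, A5, A6 together cover {1, 2, 3, 4, 5, 6, 7, 8, 9, 10} — every element.
No 3 of the 6 sets cover everything (all 20 triples fall short), so 4 is minimum.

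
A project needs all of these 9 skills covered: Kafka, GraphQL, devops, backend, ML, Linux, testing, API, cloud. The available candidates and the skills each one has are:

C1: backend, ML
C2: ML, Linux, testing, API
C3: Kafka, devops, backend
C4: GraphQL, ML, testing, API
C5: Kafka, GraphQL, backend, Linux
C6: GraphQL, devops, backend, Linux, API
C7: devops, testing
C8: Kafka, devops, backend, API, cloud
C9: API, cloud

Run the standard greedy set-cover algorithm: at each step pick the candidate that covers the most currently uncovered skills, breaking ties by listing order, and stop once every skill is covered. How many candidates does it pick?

Pick 1: C6 covers 5 new skills (GraphQL, devops, backend, Linux, API).
Pick 2: C2 covers 2 new skills (ML, testing).
Pick 3: C8 covers 2 new skills (Kafka, cloud).
Greedy uses 3 candidates.

3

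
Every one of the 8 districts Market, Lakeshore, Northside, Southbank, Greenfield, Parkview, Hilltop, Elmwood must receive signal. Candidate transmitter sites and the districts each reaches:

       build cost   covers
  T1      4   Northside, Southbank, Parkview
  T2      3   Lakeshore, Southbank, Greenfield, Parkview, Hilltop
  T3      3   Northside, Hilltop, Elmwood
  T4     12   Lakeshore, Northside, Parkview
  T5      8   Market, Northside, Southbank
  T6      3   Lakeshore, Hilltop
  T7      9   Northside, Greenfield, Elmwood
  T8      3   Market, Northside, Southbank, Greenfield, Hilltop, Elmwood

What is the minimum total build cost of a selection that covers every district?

6

T2, T8 cover every district at build cost 3 + 3 = 6.
Any cover uses at least 2 transmitter sites; among all covering selections none totals below 6.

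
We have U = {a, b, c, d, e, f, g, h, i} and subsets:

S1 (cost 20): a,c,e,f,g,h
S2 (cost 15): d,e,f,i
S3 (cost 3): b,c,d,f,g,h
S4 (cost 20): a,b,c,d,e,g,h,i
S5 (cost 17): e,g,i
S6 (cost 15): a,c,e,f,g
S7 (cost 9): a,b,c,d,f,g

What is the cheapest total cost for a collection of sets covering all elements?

S3, S4 cover every element at cost 3 + 20 = 23.
Any cover uses at least 2 sets; among all covering selections none totals below 23.

23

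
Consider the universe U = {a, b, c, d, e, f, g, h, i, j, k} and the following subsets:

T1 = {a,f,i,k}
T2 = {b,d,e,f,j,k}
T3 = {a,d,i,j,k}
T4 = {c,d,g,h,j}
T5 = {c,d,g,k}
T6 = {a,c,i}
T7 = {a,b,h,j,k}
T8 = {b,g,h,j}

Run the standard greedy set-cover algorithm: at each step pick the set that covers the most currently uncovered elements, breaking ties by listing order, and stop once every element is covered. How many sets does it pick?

Pick 1: T2 covers 6 new elements (b, d, e, f, j, k).
Pick 2: T4 covers 3 new elements (c, g, h).
Pick 3: T1 covers 2 new elements (a, i).
Greedy uses 3 sets.

3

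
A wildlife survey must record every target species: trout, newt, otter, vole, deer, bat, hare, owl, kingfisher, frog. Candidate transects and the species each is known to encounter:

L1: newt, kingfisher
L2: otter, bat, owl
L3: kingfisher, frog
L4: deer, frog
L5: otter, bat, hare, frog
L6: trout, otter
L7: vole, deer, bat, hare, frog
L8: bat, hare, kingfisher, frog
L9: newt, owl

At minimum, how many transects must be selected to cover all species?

L1, L2, L6, L7 together cover {trout, newt, otter, vole, deer, bat, hare, owl, kingfisher, frog} — every species.
No 3 of the 9 transects cover everything (all 84 triples fall short), so 4 is minimum.

4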